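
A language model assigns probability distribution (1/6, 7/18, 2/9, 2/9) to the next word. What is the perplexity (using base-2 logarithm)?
3.7977

Perplexity is 2^H (or exp(H) for natural log).

First, H = -Σ p log p = 1.9251 bits
Perplexity = 2^1.9251 = 3.7977

Interpretation: The model's uncertainty is equivalent to choosing uniformly among 3.8 options.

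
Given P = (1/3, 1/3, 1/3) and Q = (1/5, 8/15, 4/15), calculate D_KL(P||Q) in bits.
0.1269 bits

KL divergence: D_KL(P||Q) = Σ p(x) log(p(x)/q(x))

Computing term by term:
  x=0: 1/3 × log_2[(1/3)/(1/5)] = 1/3 × 0.7370 = 0.2457
  x=1: 1/3 × log_2[(1/3)/(8/15)] = 1/3 × -0.6781 = -0.2260
  x=2: 1/3 × log_2[(1/3)/(4/15)] = 1/3 × 0.3219 = 0.1073

D_KL(P||Q) = 0.1269 bits

Note: KL divergence is always non-negative and equals 0 iff P = Q.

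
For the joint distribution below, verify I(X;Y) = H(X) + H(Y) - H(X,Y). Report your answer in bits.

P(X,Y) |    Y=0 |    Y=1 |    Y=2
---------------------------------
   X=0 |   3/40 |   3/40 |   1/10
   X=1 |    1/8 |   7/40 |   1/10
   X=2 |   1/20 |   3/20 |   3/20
I(X;Y) = 0.0406 bits

Mutual information has multiple equivalent forms:
- I(X;Y) = H(X) - H(X|Y)
- I(X;Y) = H(Y) - H(Y|X)
- I(X;Y) = H(X) + H(Y) - H(X,Y)

Computing all quantities:
H(X) = 1.5589, H(Y) = 1.5589, H(X,Y) = 3.0772
H(X|Y) = 1.5183, H(Y|X) = 1.5183

Verification:
H(X) - H(X|Y) = 1.5589 - 1.5183 = 0.0406
H(Y) - H(Y|X) = 1.5589 - 1.5183 = 0.0406
H(X) + H(Y) - H(X,Y) = 1.5589 + 1.5589 - 3.0772 = 0.0406

All forms give I(X;Y) = 0.0406 bits. ✓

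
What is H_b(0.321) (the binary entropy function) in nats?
0.6276 nats

The binary entropy function is:
H(p) = -p log(p) - (1-p) log(1-p)

H(0.321) = -0.321 × log_e(0.321) - 0.679 × log_e(0.679)
H(0.321) = 0.6276 nats

Note: Binary entropy is maximized at p=0.5 (H=1 bit) and minimized at p=0 or p=1 (H=0).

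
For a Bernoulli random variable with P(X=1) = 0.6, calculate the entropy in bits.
0.9710 bits

The binary entropy function is:
H(p) = -p log(p) - (1-p) log(1-p)

H(0.6) = -0.6 × log_2(0.6) - 0.4 × log_2(0.4)
H(0.6) = 0.9710 bits

Note: Binary entropy is maximized at p=0.5 (H=1 bit) and minimized at p=0 or p=1 (H=0).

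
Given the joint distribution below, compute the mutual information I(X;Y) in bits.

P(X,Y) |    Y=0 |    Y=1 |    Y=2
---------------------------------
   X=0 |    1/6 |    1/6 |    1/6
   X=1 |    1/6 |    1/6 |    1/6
0.0000 bits

Mutual information: I(X;Y) = H(X) + H(Y) - H(X,Y)

Marginals:
P(X) = (1/2, 1/2), H(X) = 1.0000 bits
P(Y) = (1/3, 1/3, 1/3), H(Y) = 1.5850 bits

Joint entropy: H(X,Y) = 2.5850 bits

I(X;Y) = 1.0000 + 1.5850 - 2.5850 = 0.0000 bits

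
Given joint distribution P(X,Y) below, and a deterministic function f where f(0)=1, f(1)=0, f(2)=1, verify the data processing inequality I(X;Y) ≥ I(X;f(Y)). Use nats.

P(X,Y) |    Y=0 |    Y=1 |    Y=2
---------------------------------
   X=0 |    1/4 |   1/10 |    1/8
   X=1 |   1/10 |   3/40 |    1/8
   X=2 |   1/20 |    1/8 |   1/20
I(X;Y) = 0.0586, I(X;f(Y)) = 0.0431, inequality holds: 0.0586 ≥ 0.0431

Data Processing Inequality: For any Markov chain X → Y → Z, we have I(X;Y) ≥ I(X;Z).

Here Z = f(Y) is a deterministic function of Y, forming X → Y → Z.

Original I(X;Y) = 0.0586 nats

After applying f:
P(X,Z) where Z=f(Y):
- P(X,Z=0) = P(X,Y=1)
- P(X,Z=1) = P(X,Y=0) + P(X,Y=2)

I(X;Z) = I(X;f(Y)) = 0.0431 nats

Verification: 0.0586 ≥ 0.0431 ✓

Information cannot be created by processing; the function f can only lose information about X.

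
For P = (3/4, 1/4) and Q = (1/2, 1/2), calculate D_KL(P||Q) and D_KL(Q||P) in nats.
D_KL(P||Q) = 0.1308, D_KL(Q||P) = 0.1438

KL divergence is not symmetric: D_KL(P||Q) ≠ D_KL(Q||P) in general.

D_KL(P||Q) = 0.1308 nats
D_KL(Q||P) = 0.1438 nats

No, they are not equal!

This asymmetry is why KL divergence is not a true distance metric.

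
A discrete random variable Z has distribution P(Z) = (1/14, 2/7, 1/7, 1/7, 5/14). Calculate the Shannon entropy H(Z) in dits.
0.6385 dits

Shannon entropy is H(X) = -Σ p(x) log p(x).

For P = (1/14, 2/7, 1/7, 1/7, 5/14):
H = -1/14 × log_10(1/14) -2/7 × log_10(2/7) -1/7 × log_10(1/7) -1/7 × log_10(1/7) -5/14 × log_10(5/14)
H = 0.6385 dits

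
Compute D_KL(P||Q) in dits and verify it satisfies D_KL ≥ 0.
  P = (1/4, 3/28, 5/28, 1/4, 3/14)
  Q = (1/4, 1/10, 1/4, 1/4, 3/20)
0.0103 dits

KL divergence satisfies the Gibbs inequality: D_KL(P||Q) ≥ 0 for all distributions P, Q.

D_KL(P||Q) = Σ p(x) log(p(x)/q(x))
Term by term:
  x=0: 1/4 × log_10[(1/4)/(1/4)] = 0.0000
  x=1: 3/28 × log_10[(3/28)/(1/10)] = 0.0032
  x=2: 5/28 × log_10[(5/28)/(1/4)] = -0.0261
  x=3: 1/4 × log_10[(1/4)/(1/4)] = 0.0000
  x=4: 3/14 × log_10[(3/14)/(3/20)] = 0.0332
D_KL(P||Q) = 0.0103 dits

D_KL(P||Q) = 0.0103 ≥ 0 ✓

This non-negativity is a fundamental property: relative entropy cannot be negative because it measures how different Q is from P.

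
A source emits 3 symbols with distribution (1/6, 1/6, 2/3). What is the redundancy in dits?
0.1003 dits

Redundancy measures how far a source is from maximum entropy:
R = H_max - H(X)

Maximum entropy for 3 symbols: H_max = log_10(3) = 0.4771 dits
Actual entropy: H(X) = 0.3768 dits
Redundancy: R = 0.4771 - 0.3768 = 0.1003 dits

This redundancy represents potential for compression: the source could be compressed by 0.1003 dits per symbol.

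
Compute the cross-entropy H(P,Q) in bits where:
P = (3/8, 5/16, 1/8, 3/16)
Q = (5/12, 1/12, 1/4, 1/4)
2.2189 bits

Cross-entropy: H(P,Q) = -Σ p(x) log q(x)

Alternatively: H(P,Q) = H(P) + D_KL(P||Q)
H(P) = 1.8829 bits
D_KL(P||Q) = 0.3361 bits

H(P,Q) = 1.8829 + 0.3361 = 2.2189 bits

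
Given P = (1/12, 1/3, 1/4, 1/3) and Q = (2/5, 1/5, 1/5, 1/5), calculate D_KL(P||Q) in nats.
0.2656 nats

KL divergence: D_KL(P||Q) = Σ p(x) log(p(x)/q(x))

Computing term by term:
  x=0: 1/12 × log_e[(1/12)/(2/5)] = 1/12 × -1.5686 = -0.1307
  x=1: 1/3 × log_e[(1/3)/(1/5)] = 1/3 × 0.5108 = 0.1703
  x=2: 1/4 × log_e[(1/4)/(1/5)] = 1/4 × 0.2231 = 0.0558
  x=3: 1/3 × log_e[(1/3)/(1/5)] = 1/3 × 0.5108 = 0.1703

D_KL(P||Q) = 0.2656 nats

Note: KL divergence is always non-negative and equals 0 iff P = Q.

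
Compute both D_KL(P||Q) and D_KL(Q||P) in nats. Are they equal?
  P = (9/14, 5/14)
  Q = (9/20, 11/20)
D_KL(P||Q) = 0.0751, D_KL(Q||P) = 0.0770

KL divergence is not symmetric: D_KL(P||Q) ≠ D_KL(Q||P) in general.

D_KL(P||Q) = 0.0751 nats
D_KL(Q||P) = 0.0770 nats

No, they are not equal!

This asymmetry is why KL divergence is not a true distance metric.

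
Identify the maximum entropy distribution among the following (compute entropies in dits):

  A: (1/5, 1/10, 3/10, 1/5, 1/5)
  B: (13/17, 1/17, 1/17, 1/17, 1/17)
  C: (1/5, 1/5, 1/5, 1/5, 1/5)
C

For a discrete distribution over n outcomes, entropy is maximized by the uniform distribution.

Computing entropies:
H(A) = 0.6762 dits
H(B) = 0.3786 dits
H(C) = 0.6990 dits

The uniform distribution (where all probabilities equal 1/5) achieves the maximum entropy of log_10(5) = 0.6990 dits.

Distribution C has the highest entropy.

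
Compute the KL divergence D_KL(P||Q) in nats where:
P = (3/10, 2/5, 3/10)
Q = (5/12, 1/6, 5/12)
0.1531 nats

KL divergence: D_KL(P||Q) = Σ p(x) log(p(x)/q(x))

Computing term by term:
  x=0: 3/10 × log_e[(3/10)/(5/12)] = 3/10 × -0.3285 = -0.0986
  x=1: 2/5 × log_e[(2/5)/(1/6)] = 2/5 × 0.8755 = 0.3502
  x=2: 3/10 × log_e[(3/10)/(5/12)] = 3/10 × -0.3285 = -0.0986

D_KL(P||Q) = 0.1531 nats

Note: KL divergence is always non-negative and equals 0 iff P = Q.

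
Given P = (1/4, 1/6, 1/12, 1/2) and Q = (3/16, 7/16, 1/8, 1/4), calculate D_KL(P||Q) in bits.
0.3230 bits

KL divergence: D_KL(P||Q) = Σ p(x) log(p(x)/q(x))

Computing term by term:
  x=0: 1/4 × log_2[(1/4)/(3/16)] = 1/4 × 0.4150 = 0.1038
  x=1: 1/6 × log_2[(1/6)/(7/16)] = 1/6 × -1.3923 = -0.2321
  x=2: 1/12 × log_2[(1/12)/(1/8)] = 1/12 × -0.5850 = -0.0487
  x=3: 1/2 × log_2[(1/2)/(1/4)] = 1/2 × 1.0000 = 0.5000

D_KL(P||Q) = 0.3230 bits

Note: KL divergence is always non-negative and equals 0 iff P = Q.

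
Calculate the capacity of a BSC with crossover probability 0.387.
0.0372 bits

For a binary symmetric channel (BSC) with error probability p:
Capacity C = 1 - H(p) bits per symbol

where H(p) = -p log₂(p) - (1-p) log₂(1-p) is the binary entropy function.

H(0.387) = 0.9628 bits
C = 1 - 0.9628 = 0.0372 bits per symbol

This means we can reliably transmit up to 0.0372 bits of information per channel use.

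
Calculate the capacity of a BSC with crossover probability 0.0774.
0.6070 bits

For a binary symmetric channel (BSC) with error probability p:
Capacity C = 1 - H(p) bits per symbol

where H(p) = -p log₂(p) - (1-p) log₂(1-p) is the binary entropy function.

H(0.0774) = 0.3930 bits
C = 1 - 0.3930 = 0.6070 bits per symbol

This means we can reliably transmit up to 0.6070 bits of information per channel use.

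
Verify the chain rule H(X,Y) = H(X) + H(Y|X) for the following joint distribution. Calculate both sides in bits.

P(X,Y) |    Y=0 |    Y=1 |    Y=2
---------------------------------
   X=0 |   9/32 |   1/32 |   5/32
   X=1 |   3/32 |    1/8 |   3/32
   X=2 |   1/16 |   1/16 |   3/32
H(X,Y) = 2.9249, H(X) = 1.5164, H(Y|X) = 1.4085 (all in bits)

Chain rule: H(X,Y) = H(X) + H(Y|X)

Left side — joint entropy directly:
H(X,Y) = -Σ p(x,y) log p(x,y) = 2.9249 bits

Right side — compute H(Y|X) from the conditional distributions:
P(X) = (15/32, 5/16, 7/32), so H(X) = 1.5164 bits
H(Y|X) = Σ_x P(X=x) · H(Y|X=x):
  P(Y|X=0) = (3/5, 1/15, 1/3), H(Y|X=0) = 1.2310, weight P(X=0) = 15/32
  P(Y|X=1) = (3/10, 2/5, 3/10), H(Y|X=1) = 1.5710, weight P(X=1) = 5/16
  P(Y|X=2) = (2/7, 2/7, 3/7), H(Y|X=2) = 1.5567, weight P(X=2) = 7/32
H(Y|X) = 1.4085 bits

H(X) + H(Y|X) = 1.5164 + 1.4085 = 2.9249 bits

Both sides equal 2.9249 bits. ✓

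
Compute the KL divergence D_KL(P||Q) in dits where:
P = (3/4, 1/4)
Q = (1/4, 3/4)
0.2386 dits

KL divergence: D_KL(P||Q) = Σ p(x) log(p(x)/q(x))

Computing term by term:
  x=0: 3/4 × log_10[(3/4)/(1/4)] = 3/4 × 0.4771 = 0.3578
  x=1: 1/4 × log_10[(1/4)/(3/4)] = 1/4 × -0.4771 = -0.1193

D_KL(P||Q) = 0.2386 dits

Note: KL divergence is always non-negative and equals 0 iff P = Q.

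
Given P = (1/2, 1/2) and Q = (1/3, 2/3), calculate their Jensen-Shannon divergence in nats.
0.0144 nats

Jensen-Shannon divergence is:
JSD(P||Q) = 0.5 × D_KL(P||M) + 0.5 × D_KL(Q||M)
where M = 0.5 × (P + Q) is the mixture distribution.

M = 0.5 × (1/2, 1/2) + 0.5 × (1/3, 2/3) = (5/12, 7/12)

D_KL(P||M) = 0.0141 nats
D_KL(Q||M) = 0.0146 nats

JSD(P||Q) = 0.5 × 0.0141 + 0.5 × 0.0146 = 0.0144 nats

Unlike KL divergence, JSD is symmetric and bounded: 0 ≤ JSD ≤ log(2).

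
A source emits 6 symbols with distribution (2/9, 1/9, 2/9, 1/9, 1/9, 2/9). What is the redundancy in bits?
0.0817 bits

Redundancy measures how far a source is from maximum entropy:
R = H_max - H(X)

Maximum entropy for 6 symbols: H_max = log_2(6) = 2.5850 bits
Actual entropy: H(X) = 2.5033 bits
Redundancy: R = 2.5850 - 2.5033 = 0.0817 bits

This redundancy represents potential for compression: the source could be compressed by 0.0817 bits per symbol.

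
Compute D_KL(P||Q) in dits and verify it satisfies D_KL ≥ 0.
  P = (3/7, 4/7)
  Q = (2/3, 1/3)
0.0515 dits

KL divergence satisfies the Gibbs inequality: D_KL(P||Q) ≥ 0 for all distributions P, Q.

D_KL(P||Q) = Σ p(x) log(p(x)/q(x))
Term by term:
  x=0: 3/7 × log_10[(3/7)/(2/3)] = -0.0822
  x=1: 4/7 × log_10[(4/7)/(1/3)] = 0.1338
D_KL(P||Q) = 0.0515 dits

D_KL(P||Q) = 0.0515 ≥ 0 ✓

This non-negativity is a fundamental property: relative entropy cannot be negative because it measures how different Q is from P.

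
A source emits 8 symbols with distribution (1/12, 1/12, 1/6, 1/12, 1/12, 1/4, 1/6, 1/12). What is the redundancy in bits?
0.1446 bits

Redundancy measures how far a source is from maximum entropy:
R = H_max - H(X)

Maximum entropy for 8 symbols: H_max = log_2(8) = 3.0000 bits
Actual entropy: H(X) = 2.8554 bits
Redundancy: R = 3.0000 - 2.8554 = 0.1446 bits

This redundancy represents potential for compression: the source could be compressed by 0.1446 bits per symbol.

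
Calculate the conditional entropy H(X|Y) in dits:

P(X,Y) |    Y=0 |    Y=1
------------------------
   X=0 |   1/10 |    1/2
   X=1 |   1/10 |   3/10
0.2901 dits

Using the chain rule: H(X|Y) = H(X,Y) - H(Y)

First, compute H(X,Y) = 0.5074 dits

Marginal P(Y) = (1/5, 4/5)
H(Y) = 0.2173 dits

H(X|Y) = H(X,Y) - H(Y) = 0.5074 - 0.2173 = 0.2901 dits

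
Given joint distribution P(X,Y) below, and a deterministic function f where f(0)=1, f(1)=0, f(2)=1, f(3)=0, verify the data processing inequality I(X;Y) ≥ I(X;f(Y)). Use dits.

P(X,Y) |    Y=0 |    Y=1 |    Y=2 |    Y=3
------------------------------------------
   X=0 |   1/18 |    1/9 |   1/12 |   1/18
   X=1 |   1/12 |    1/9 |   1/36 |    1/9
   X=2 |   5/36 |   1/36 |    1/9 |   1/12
I(X;Y) = 0.0379, I(X;f(Y)) = 0.0207, inequality holds: 0.0379 ≥ 0.0207

Data Processing Inequality: For any Markov chain X → Y → Z, we have I(X;Y) ≥ I(X;Z).

Here Z = f(Y) is a deterministic function of Y, forming X → Y → Z.

Original I(X;Y) = 0.0379 dits

After applying f:
P(X,Z) where Z=f(Y):
- P(X,Z=0) = P(X,Y=1) + P(X,Y=3)
- P(X,Z=1) = P(X,Y=0) + P(X,Y=2)

I(X;Z) = I(X;f(Y)) = 0.0207 dits

Verification: 0.0379 ≥ 0.0207 ✓

Information cannot be created by processing; the function f can only lose information about X.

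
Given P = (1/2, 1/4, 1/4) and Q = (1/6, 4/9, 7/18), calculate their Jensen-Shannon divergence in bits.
0.0938 bits

Jensen-Shannon divergence is:
JSD(P||Q) = 0.5 × D_KL(P||M) + 0.5 × D_KL(Q||M)
where M = 0.5 × (P + Q) is the mixture distribution.

M = 0.5 × (1/2, 1/4, 1/4) + 0.5 × (1/6, 4/9, 7/18) = (1/3, 0.347222, 0.319444)

D_KL(P||M) = 0.0856 bits
D_KL(Q||M) = 0.1020 bits

JSD(P||Q) = 0.5 × 0.0856 + 0.5 × 0.1020 = 0.0938 bits

Unlike KL divergence, JSD is symmetric and bounded: 0 ≤ JSD ≤ log(2).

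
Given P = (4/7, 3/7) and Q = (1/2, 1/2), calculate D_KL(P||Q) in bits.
0.0148 bits

KL divergence: D_KL(P||Q) = Σ p(x) log(p(x)/q(x))

Computing term by term:
  x=0: 4/7 × log_2[(4/7)/(1/2)] = 4/7 × 0.1926 = 0.1101
  x=1: 3/7 × log_2[(3/7)/(1/2)] = 3/7 × -0.2224 = -0.0953

D_KL(P||Q) = 0.0148 bits

Note: KL divergence is always non-negative and equals 0 iff P = Q.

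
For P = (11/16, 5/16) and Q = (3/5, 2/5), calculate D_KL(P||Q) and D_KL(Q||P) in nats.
D_KL(P||Q) = 0.0164, D_KL(Q||P) = 0.0171

KL divergence is not symmetric: D_KL(P||Q) ≠ D_KL(Q||P) in general.

D_KL(P||Q) = 0.0164 nats
D_KL(Q||P) = 0.0171 nats

No, they are not equal!

This asymmetry is why KL divergence is not a true distance metric.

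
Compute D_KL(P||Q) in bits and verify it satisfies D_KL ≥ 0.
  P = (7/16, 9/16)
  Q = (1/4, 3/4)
0.1198 bits

KL divergence satisfies the Gibbs inequality: D_KL(P||Q) ≥ 0 for all distributions P, Q.

D_KL(P||Q) = Σ p(x) log(p(x)/q(x))
Term by term:
  x=0: 7/16 × log_2[(7/16)/(1/4)] = 0.3532
  x=1: 9/16 × log_2[(9/16)/(3/4)] = -0.2335
D_KL(P||Q) = 0.1198 bits

D_KL(P||Q) = 0.1198 ≥ 0 ✓

This non-negativity is a fundamental property: relative entropy cannot be negative because it measures how different Q is from P.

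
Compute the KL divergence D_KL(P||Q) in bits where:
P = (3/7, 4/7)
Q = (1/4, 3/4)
0.1091 bits

KL divergence: D_KL(P||Q) = Σ p(x) log(p(x)/q(x))

Computing term by term:
  x=0: 3/7 × log_2[(3/7)/(1/4)] = 3/7 × 0.7776 = 0.3333
  x=1: 4/7 × log_2[(4/7)/(3/4)] = 4/7 × -0.3923 = -0.2242

D_KL(P||Q) = 0.1091 bits

Note: KL divergence is always non-negative and equals 0 iff P = Q.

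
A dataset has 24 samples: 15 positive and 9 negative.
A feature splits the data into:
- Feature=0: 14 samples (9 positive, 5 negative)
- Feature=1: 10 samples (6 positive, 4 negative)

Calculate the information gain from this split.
0.0014 bits

Information Gain = H(Y) - H(Y|Feature)

Before split:
P(positive) = 15/24 = 0.6250
H(Y) = 0.9544 bits

After split:
Feature=0: H = 0.9403 bits (weight = 14/24)
Feature=1: H = 0.9710 bits (weight = 10/24)
H(Y|Feature) = (14/24)×0.9403 + (10/24)×0.9710 = 0.9531 bits

Information Gain = 0.9544 - 0.9531 = 0.0014 bits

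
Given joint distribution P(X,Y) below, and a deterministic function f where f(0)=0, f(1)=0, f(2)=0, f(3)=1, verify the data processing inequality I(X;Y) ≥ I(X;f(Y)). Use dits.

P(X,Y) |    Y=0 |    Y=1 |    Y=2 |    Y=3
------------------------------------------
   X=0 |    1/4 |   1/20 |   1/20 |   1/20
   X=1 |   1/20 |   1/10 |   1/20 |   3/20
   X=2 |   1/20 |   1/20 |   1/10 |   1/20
I(X;Y) = 0.0644, I(X;f(Y)) = 0.0206, inequality holds: 0.0644 ≥ 0.0206

Data Processing Inequality: For any Markov chain X → Y → Z, we have I(X;Y) ≥ I(X;Z).

Here Z = f(Y) is a deterministic function of Y, forming X → Y → Z.

Original I(X;Y) = 0.0644 dits

After applying f:
P(X,Z) where Z=f(Y):
- P(X,Z=0) = P(X,Y=0) + P(X,Y=1) + P(X,Y=2)
- P(X,Z=1) = P(X,Y=3)

I(X;Z) = I(X;f(Y)) = 0.0206 dits

Verification: 0.0644 ≥ 0.0206 ✓

Information cannot be created by processing; the function f can only lose information about X.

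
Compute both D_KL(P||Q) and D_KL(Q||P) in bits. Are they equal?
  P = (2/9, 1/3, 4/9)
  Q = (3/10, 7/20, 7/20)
D_KL(P||Q) = 0.0335, D_KL(Q||P) = 0.0339

KL divergence is not symmetric: D_KL(P||Q) ≠ D_KL(Q||P) in general.

D_KL(P||Q) = 0.0335 bits
D_KL(Q||P) = 0.0339 bits

No, they are not equal!

This asymmetry is why KL divergence is not a true distance metric.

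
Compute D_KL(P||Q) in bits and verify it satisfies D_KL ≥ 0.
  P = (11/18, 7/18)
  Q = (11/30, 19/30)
0.1767 bits

KL divergence satisfies the Gibbs inequality: D_KL(P||Q) ≥ 0 for all distributions P, Q.

D_KL(P||Q) = Σ p(x) log(p(x)/q(x))
Term by term:
  x=0: 11/18 × log_2[(11/18)/(11/30)] = 0.4504
  x=1: 7/18 × log_2[(7/18)/(19/30)] = -0.2736
D_KL(P||Q) = 0.1767 bits

D_KL(P||Q) = 0.1767 ≥ 0 ✓

This non-negativity is a fundamental property: relative entropy cannot be negative because it measures how different Q is from P.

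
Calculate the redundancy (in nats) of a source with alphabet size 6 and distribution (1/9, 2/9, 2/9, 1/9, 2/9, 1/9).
0.0566 nats

Redundancy measures how far a source is from maximum entropy:
R = H_max - H(X)

Maximum entropy for 6 symbols: H_max = log_e(6) = 1.7918 nats
Actual entropy: H(X) = 1.7351 nats
Redundancy: R = 1.7918 - 1.7351 = 0.0566 nats

This redundancy represents potential for compression: the source could be compressed by 0.0566 nats per symbol.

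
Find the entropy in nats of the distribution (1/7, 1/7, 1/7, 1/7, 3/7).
1.4751 nats

Shannon entropy is H(X) = -Σ p(x) log p(x).

For P = (1/7, 1/7, 1/7, 1/7, 3/7):
H = -1/7 × log_e(1/7) -1/7 × log_e(1/7) -1/7 × log_e(1/7) -1/7 × log_e(1/7) -3/7 × log_e(3/7)
H = 1.4751 nats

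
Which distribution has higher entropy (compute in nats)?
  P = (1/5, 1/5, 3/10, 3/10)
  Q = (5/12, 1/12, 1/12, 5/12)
P

Computing entropies in nats:
H(P) = 1.3662
H(Q) = 1.1437

Distribution P has higher entropy.

Intuition: The distribution closer to uniform (more spread out) has higher entropy.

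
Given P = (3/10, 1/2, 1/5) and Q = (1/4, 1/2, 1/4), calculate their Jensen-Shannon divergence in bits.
0.0036 bits

Jensen-Shannon divergence is:
JSD(P||Q) = 0.5 × D_KL(P||M) + 0.5 × D_KL(Q||M)
where M = 0.5 × (P + Q) is the mixture distribution.

M = 0.5 × (3/10, 1/2, 1/5) + 0.5 × (1/4, 1/2, 1/4) = (11/40, 1/2, 9/40)

D_KL(P||M) = 0.0037 bits
D_KL(Q||M) = 0.0036 bits

JSD(P||Q) = 0.5 × 0.0037 + 0.5 × 0.0036 = 0.0036 bits

Unlike KL divergence, JSD is symmetric and bounded: 0 ≤ JSD ≤ log(2).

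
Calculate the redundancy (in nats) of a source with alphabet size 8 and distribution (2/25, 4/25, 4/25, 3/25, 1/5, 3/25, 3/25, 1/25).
0.0770 nats

Redundancy measures how far a source is from maximum entropy:
R = H_max - H(X)

Maximum entropy for 8 symbols: H_max = log_e(8) = 2.0794 nats
Actual entropy: H(X) = 2.0024 nats
Redundancy: R = 2.0794 - 2.0024 = 0.0770 nats

This redundancy represents potential for compression: the source could be compressed by 0.0770 nats per symbol.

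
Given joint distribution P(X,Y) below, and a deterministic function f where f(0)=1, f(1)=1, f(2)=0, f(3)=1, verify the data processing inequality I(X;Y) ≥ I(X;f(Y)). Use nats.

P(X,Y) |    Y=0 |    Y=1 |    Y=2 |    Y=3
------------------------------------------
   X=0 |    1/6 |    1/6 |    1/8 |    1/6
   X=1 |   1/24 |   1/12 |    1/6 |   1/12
I(X;Y) = 0.0399, I(X;f(Y)) = 0.0333, inequality holds: 0.0399 ≥ 0.0333

Data Processing Inequality: For any Markov chain X → Y → Z, we have I(X;Y) ≥ I(X;Z).

Here Z = f(Y) is a deterministic function of Y, forming X → Y → Z.

Original I(X;Y) = 0.0399 nats

After applying f:
P(X,Z) where Z=f(Y):
- P(X,Z=0) = P(X,Y=2)
- P(X,Z=1) = P(X,Y=0) + P(X,Y=1) + P(X,Y=3)

I(X;Z) = I(X;f(Y)) = 0.0333 nats

Verification: 0.0399 ≥ 0.0333 ✓

Information cannot be created by processing; the function f can only lose information about X.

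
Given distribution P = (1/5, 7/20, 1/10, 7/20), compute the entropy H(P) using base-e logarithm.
1.2870 nats

Shannon entropy is H(X) = -Σ p(x) log p(x).

For P = (1/5, 7/20, 1/10, 7/20):
H = -1/5 × log_e(1/5) -7/20 × log_e(7/20) -1/10 × log_e(1/10) -7/20 × log_e(7/20)
H = 1.2870 nats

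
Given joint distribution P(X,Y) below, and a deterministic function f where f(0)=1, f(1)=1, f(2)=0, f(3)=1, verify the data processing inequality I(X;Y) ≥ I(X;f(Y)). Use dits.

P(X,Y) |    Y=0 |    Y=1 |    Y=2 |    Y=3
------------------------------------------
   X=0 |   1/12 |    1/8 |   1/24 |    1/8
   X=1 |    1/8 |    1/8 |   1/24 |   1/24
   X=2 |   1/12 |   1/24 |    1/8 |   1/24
I(X;Y) = 0.0390, I(X;f(Y)) = 0.0244, inequality holds: 0.0390 ≥ 0.0244

Data Processing Inequality: For any Markov chain X → Y → Z, we have I(X;Y) ≥ I(X;Z).

Here Z = f(Y) is a deterministic function of Y, forming X → Y → Z.

Original I(X;Y) = 0.0390 dits

After applying f:
P(X,Z) where Z=f(Y):
- P(X,Z=0) = P(X,Y=2)
- P(X,Z=1) = P(X,Y=0) + P(X,Y=1) + P(X,Y=3)

I(X;Z) = I(X;f(Y)) = 0.0244 dits

Verification: 0.0390 ≥ 0.0244 ✓

Information cannot be created by processing; the function f can only lose information about X.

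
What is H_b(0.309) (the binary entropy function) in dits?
0.2685 dits

The binary entropy function is:
H(p) = -p log(p) - (1-p) log(1-p)

H(0.309) = -0.309 × log_10(0.309) - 0.691 × log_10(0.691)
H(0.309) = 0.2685 dits

Note: Binary entropy is maximized at p=0.5 (H=1 bit) and minimized at p=0 or p=1 (H=0).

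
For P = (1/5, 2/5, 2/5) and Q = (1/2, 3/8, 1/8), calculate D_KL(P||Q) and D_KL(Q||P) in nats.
D_KL(P||Q) = 0.3078, D_KL(Q||P) = 0.2885

KL divergence is not symmetric: D_KL(P||Q) ≠ D_KL(Q||P) in general.

D_KL(P||Q) = 0.3078 nats
D_KL(Q||P) = 0.2885 nats

No, they are not equal!

This asymmetry is why KL divergence is not a true distance metric.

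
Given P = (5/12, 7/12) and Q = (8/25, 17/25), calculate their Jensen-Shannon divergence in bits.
0.0073 bits

Jensen-Shannon divergence is:
JSD(P||Q) = 0.5 × D_KL(P||M) + 0.5 × D_KL(Q||M)
where M = 0.5 × (P + Q) is the mixture distribution.

M = 0.5 × (5/12, 7/12) + 0.5 × (8/25, 17/25) = (0.368333, 0.631667)

D_KL(P||M) = 0.0071 bits
D_KL(Q||M) = 0.0074 bits

JSD(P||Q) = 0.5 × 0.0071 + 0.5 × 0.0074 = 0.0073 bits

Unlike KL divergence, JSD is symmetric and bounded: 0 ≤ JSD ≤ log(2).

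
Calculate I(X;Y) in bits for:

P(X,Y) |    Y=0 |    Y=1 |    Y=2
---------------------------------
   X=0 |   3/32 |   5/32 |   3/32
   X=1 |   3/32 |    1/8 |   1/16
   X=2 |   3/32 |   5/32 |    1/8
0.0086 bits

Mutual information: I(X;Y) = H(X) + H(Y) - H(X,Y)

Marginals:
P(X) = (11/32, 9/32, 3/8), H(X) = 1.5749 bits
P(Y) = (9/32, 7/16, 9/32), H(Y) = 1.5512 bits

Joint entropy: H(X,Y) = 3.1175 bits

I(X;Y) = 1.5749 + 1.5512 - 3.1175 = 0.0086 bits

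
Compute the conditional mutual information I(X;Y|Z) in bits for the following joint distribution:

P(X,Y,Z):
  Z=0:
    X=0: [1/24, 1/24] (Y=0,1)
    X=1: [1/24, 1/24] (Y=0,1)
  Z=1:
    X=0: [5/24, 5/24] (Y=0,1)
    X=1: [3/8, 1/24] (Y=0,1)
0.1223 bits

Conditional mutual information: I(X;Y|Z) = H(X|Z) + H(Y|Z) - H(X,Y|Z)

H(Z) = 0.6500
H(X,Z) = 1.6500 → H(X|Z) = 1.0000
H(Y,Z) = 1.5511 → H(Y|Z) = 0.9011
H(X,Y,Z) = 2.4288 → H(X,Y|Z) = 1.7787

I(X;Y|Z) = 1.0000 + 0.9011 - 1.7787 = 0.1223 bits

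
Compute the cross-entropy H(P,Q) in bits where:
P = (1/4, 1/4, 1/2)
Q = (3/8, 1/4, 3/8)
1.5613 bits

Cross-entropy: H(P,Q) = -Σ p(x) log q(x)

Alternatively: H(P,Q) = H(P) + D_KL(P||Q)
H(P) = 1.5000 bits
D_KL(P||Q) = 0.0613 bits

H(P,Q) = 1.5000 + 0.0613 = 1.5613 bits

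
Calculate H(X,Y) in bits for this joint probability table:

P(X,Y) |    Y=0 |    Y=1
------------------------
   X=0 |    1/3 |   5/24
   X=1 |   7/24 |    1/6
1.9491 bits

Joint entropy is H(X,Y) = -Σ_{x,y} p(x,y) log p(x,y).

Summing over all non-zero entries:
H(X,Y) = -[1/3·log_2(1/3) + 5/24·log_2(5/24) + 7/24·log_2(7/24) + 1/6·log_2(1/6)]
H(X,Y) = 1.9491 bits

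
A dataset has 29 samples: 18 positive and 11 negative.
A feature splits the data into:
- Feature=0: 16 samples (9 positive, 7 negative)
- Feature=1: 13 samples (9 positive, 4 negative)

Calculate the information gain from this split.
0.0129 bits

Information Gain = H(Y) - H(Y|Feature)

Before split:
P(positive) = 18/29 = 0.6207
H(Y) = 0.9576 bits

After split:
Feature=0: H = 0.9887 bits (weight = 16/29)
Feature=1: H = 0.8905 bits (weight = 13/29)
H(Y|Feature) = (16/29)×0.9887 + (13/29)×0.8905 = 0.9447 bits

Information Gain = 0.9576 - 0.9447 = 0.0129 bits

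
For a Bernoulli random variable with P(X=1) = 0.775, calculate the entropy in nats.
0.5332 nats

The binary entropy function is:
H(p) = -p log(p) - (1-p) log(1-p)

H(0.775) = -0.775 × log_e(0.775) - 0.225 × log_e(0.225)
H(0.775) = 0.5332 nats

Note: Binary entropy is maximized at p=0.5 (H=1 bit) and minimized at p=0 or p=1 (H=0).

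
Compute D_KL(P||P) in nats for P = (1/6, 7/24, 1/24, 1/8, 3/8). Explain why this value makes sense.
0.0000 nats

KL divergence satisfies the Gibbs inequality: D_KL(P||Q) ≥ 0 for all distributions P, Q.

D_KL(P||Q) = Σ p(x) log(p(x)/q(x))
Each term is p(x) × log_e(p(x)/p(x)) = p(x) × log_e(1) = 0, so the sum is 0.
D_KL(P||Q) = 0.0000 nats

When P = Q, the KL divergence is exactly 0, as there is no 'divergence' between identical distributions.

This non-negativity is a fundamental property: relative entropy cannot be negative because it measures how different Q is from P.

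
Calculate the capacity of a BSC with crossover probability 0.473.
0.0021 bits

For a binary symmetric channel (BSC) with error probability p:
Capacity C = 1 - H(p) bits per symbol

where H(p) = -p log₂(p) - (1-p) log₂(1-p) is the binary entropy function.

H(0.473) = 0.9979 bits
C = 1 - 0.9979 = 0.0021 bits per symbol

This means we can reliably transmit up to 0.0021 bits of information per channel use.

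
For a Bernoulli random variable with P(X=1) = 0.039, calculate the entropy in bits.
0.2377 bits

The binary entropy function is:
H(p) = -p log(p) - (1-p) log(1-p)

H(0.039) = -0.039 × log_2(0.039) - 0.961 × log_2(0.961)
H(0.039) = 0.2377 bits

Note: Binary entropy is maximized at p=0.5 (H=1 bit) and minimized at p=0 or p=1 (H=0).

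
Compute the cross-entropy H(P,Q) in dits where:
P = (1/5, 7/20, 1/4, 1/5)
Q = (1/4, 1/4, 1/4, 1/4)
0.6021 dits

Cross-entropy: H(P,Q) = -Σ p(x) log q(x)

Alternatively: H(P,Q) = H(P) + D_KL(P||Q)
H(P) = 0.5897 dits
D_KL(P||Q) = 0.0124 dits

H(P,Q) = 0.5897 + 0.0124 = 0.6021 dits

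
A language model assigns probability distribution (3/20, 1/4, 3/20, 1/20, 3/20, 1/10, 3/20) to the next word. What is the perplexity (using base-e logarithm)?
6.4552

Perplexity is e^H (or exp(H) for natural log).

First, H = -Σ p log p = 1.8649 nats
Perplexity = e^1.8649 = 6.4552

Interpretation: The model's uncertainty is equivalent to choosing uniformly among 6.5 options.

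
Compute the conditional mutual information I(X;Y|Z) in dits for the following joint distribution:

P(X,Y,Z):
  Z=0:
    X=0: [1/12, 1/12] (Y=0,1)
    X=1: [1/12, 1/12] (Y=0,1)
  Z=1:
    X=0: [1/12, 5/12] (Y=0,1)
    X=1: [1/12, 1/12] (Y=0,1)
0.0148 dits

Conditional mutual information: I(X;Y|Z) = H(X|Z) + H(Y|Z) - H(X,Y|Z)

H(Z) = 0.2764
H(X,Z) = 0.5396 → H(X|Z) = 0.2632
H(Y,Z) = 0.5396 → H(Y|Z) = 0.2632
H(X,Y,Z) = 0.7879 → H(X,Y|Z) = 0.5115

I(X;Y|Z) = 0.2632 + 0.2632 - 0.5115 = 0.0148 dits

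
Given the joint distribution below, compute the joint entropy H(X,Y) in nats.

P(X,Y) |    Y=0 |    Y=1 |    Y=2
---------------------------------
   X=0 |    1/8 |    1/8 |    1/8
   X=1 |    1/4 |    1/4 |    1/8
1.7329 nats

Joint entropy is H(X,Y) = -Σ_{x,y} p(x,y) log p(x,y).

Summing over all non-zero entries:
H(X,Y) = -[1/8·log_e(1/8) + 1/8·log_e(1/8) + 1/8·log_e(1/8) + 1/4·log_e(1/4) + 1/4·log_e(1/4) + 1/8·log_e(1/8)]
H(X,Y) = 1.7329 nats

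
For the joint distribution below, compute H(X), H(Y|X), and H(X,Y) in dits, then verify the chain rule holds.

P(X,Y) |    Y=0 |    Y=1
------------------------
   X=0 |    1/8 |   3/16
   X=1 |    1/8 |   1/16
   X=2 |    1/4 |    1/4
H(X,Y) = 0.7384, H(X) = 0.4447, H(Y|X) = 0.2937 (all in dits)

Chain rule: H(X,Y) = H(X) + H(Y|X)

Left side — joint entropy directly:
H(X,Y) = -Σ p(x,y) log p(x,y) = 0.7384 dits

Right side — compute H(Y|X) from the conditional distributions:
P(X) = (5/16, 3/16, 1/2), so H(X) = 0.4447 dits
H(Y|X) = Σ_x P(X=x) · H(Y|X=x):
  P(Y|X=0) = (2/5, 3/5), H(Y|X=0) = 0.2923, weight P(X=0) = 5/16
  P(Y|X=1) = (2/3, 1/3), H(Y|X=1) = 0.2764, weight P(X=1) = 3/16
  P(Y|X=2) = (1/2, 1/2), H(Y|X=2) = 0.3010, weight P(X=2) = 1/2
H(Y|X) = 0.2937 dits

H(X) + H(Y|X) = 0.4447 + 0.2937 = 0.7384 dits

Both sides equal 0.7384 dits. ✓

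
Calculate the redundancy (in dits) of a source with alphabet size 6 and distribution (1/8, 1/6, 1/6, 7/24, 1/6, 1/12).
0.0302 dits

Redundancy measures how far a source is from maximum entropy:
R = H_max - H(X)

Maximum entropy for 6 symbols: H_max = log_10(6) = 0.7782 dits
Actual entropy: H(X) = 0.7480 dits
Redundancy: R = 0.7782 - 0.7480 = 0.0302 dits

This redundancy represents potential for compression: the source could be compressed by 0.0302 dits per symbol.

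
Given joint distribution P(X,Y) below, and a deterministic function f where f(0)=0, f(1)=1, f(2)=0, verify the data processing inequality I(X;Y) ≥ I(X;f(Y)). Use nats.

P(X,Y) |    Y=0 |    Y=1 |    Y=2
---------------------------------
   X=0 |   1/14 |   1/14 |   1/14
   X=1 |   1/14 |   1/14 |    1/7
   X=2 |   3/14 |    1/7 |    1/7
I(X;Y) = 0.0214, I(X;f(Y)) = 0.0021, inequality holds: 0.0214 ≥ 0.0021

Data Processing Inequality: For any Markov chain X → Y → Z, we have I(X;Y) ≥ I(X;Z).

Here Z = f(Y) is a deterministic function of Y, forming X → Y → Z.

Original I(X;Y) = 0.0214 nats

After applying f:
P(X,Z) where Z=f(Y):
- P(X,Z=0) = P(X,Y=0) + P(X,Y=2)
- P(X,Z=1) = P(X,Y=1)

I(X;Z) = I(X;f(Y)) = 0.0021 nats

Verification: 0.0214 ≥ 0.0021 ✓

Information cannot be created by processing; the function f can only lose information about X.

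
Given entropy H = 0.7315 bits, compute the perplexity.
1.6604

Perplexity is 2^H (or exp(H) for natural log).

H = 0.7315 bits
Perplexity = 2^0.7315 = 1.6604

Interpretation: The model's uncertainty is equivalent to choosing uniformly among 1.7 options.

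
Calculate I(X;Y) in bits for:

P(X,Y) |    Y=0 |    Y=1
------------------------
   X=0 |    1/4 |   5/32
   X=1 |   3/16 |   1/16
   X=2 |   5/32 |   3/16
0.0395 bits

Mutual information: I(X;Y) = H(X) + H(Y) - H(X,Y)

Marginals:
P(X) = (13/32, 1/4, 11/32), H(X) = 1.5575 bits
P(Y) = (19/32, 13/32), H(Y) = 0.9745 bits

Joint entropy: H(X,Y) = 2.4925 bits

I(X;Y) = 1.5575 + 0.9745 - 2.4925 = 0.0395 bits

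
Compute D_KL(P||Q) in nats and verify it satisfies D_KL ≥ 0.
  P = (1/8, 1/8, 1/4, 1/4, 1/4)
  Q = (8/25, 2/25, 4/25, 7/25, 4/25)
0.1331 nats

KL divergence satisfies the Gibbs inequality: D_KL(P||Q) ≥ 0 for all distributions P, Q.

D_KL(P||Q) = Σ p(x) log(p(x)/q(x))
Term by term:
  x=0: 1/8 × log_e[(1/8)/(8/25)] = -0.1175
  x=1: 1/8 × log_e[(1/8)/(2/25)] = 0.0558
  x=2: 1/4 × log_e[(1/4)/(4/25)] = 0.1116
  x=3: 1/4 × log_e[(1/4)/(7/25)] = -0.0283
  x=4: 1/4 × log_e[(1/4)/(4/25)] = 0.1116
D_KL(P||Q) = 0.1331 nats

D_KL(P||Q) = 0.1331 ≥ 0 ✓

This non-negativity is a fundamental property: relative entropy cannot be negative because it measures how different Q is from P.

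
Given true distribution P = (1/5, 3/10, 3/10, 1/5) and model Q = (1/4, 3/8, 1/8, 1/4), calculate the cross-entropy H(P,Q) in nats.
1.4726 nats

Cross-entropy: H(P,Q) = -Σ p(x) log q(x)

Alternatively: H(P,Q) = H(P) + D_KL(P||Q)
H(P) = 1.3662 nats
D_KL(P||Q) = 0.1064 nats

H(P,Q) = 1.3662 + 0.1064 = 1.4726 nats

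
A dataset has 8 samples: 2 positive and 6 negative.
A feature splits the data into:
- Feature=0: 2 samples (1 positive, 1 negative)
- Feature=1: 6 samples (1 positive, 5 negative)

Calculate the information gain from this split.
0.0738 bits

Information Gain = H(Y) - H(Y|Feature)

Before split:
P(positive) = 2/8 = 0.2500
H(Y) = 0.8113 bits

After split:
Feature=0: H = 1.0000 bits (weight = 2/8)
Feature=1: H = 0.6500 bits (weight = 6/8)
H(Y|Feature) = (2/8)×1.0000 + (6/8)×0.6500 = 0.7375 bits

Information Gain = 0.8113 - 0.7375 = 0.0738 bits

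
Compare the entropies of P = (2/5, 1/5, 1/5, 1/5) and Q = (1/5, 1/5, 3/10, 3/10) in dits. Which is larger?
Q

Computing entropies in dits:
H(P) = 0.5786
H(Q) = 0.5933

Distribution Q has higher entropy.

Intuition: The distribution closer to uniform (more spread out) has higher entropy.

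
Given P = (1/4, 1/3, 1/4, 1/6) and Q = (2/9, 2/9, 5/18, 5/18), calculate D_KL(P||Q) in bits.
0.0766 bits

KL divergence: D_KL(P||Q) = Σ p(x) log(p(x)/q(x))

Computing term by term:
  x=0: 1/4 × log_2[(1/4)/(2/9)] = 1/4 × 0.1699 = 0.0425
  x=1: 1/3 × log_2[(1/3)/(2/9)] = 1/3 × 0.5850 = 0.1950
  x=2: 1/4 × log_2[(1/4)/(5/18)] = 1/4 × -0.1520 = -0.0380
  x=3: 1/6 × log_2[(1/6)/(5/18)] = 1/6 × -0.7370 = -0.1228

D_KL(P||Q) = 0.0766 bits

Note: KL divergence is always non-negative and equals 0 iff P = Q.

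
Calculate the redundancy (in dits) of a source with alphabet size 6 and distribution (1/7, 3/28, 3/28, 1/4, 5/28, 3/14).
0.0221 dits

Redundancy measures how far a source is from maximum entropy:
R = H_max - H(X)

Maximum entropy for 6 symbols: H_max = log_10(6) = 0.7782 dits
Actual entropy: H(X) = 0.7561 dits
Redundancy: R = 0.7782 - 0.7561 = 0.0221 dits

This redundancy represents potential for compression: the source could be compressed by 0.0221 dits per symbol.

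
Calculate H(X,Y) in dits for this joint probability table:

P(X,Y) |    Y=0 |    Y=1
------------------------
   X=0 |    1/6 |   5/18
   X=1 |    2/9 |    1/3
0.5884 dits

Joint entropy is H(X,Y) = -Σ_{x,y} p(x,y) log p(x,y).

Summing over all non-zero entries:
H(X,Y) = -[1/6·log_10(1/6) + 5/18·log_10(5/18) + 2/9·log_10(2/9) + 1/3·log_10(1/3)]
H(X,Y) = 0.5884 dits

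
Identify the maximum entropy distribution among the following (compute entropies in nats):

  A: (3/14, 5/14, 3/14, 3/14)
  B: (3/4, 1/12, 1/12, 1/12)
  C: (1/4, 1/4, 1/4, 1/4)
C

For a discrete distribution over n outcomes, entropy is maximized by the uniform distribution.

Computing entropies:
H(A) = 1.3580 nats
H(B) = 0.8370 nats
H(C) = 1.3863 nats

The uniform distribution (where all probabilities equal 1/4) achieves the maximum entropy of log_e(4) = 1.3863 nats.

Distribution C has the highest entropy.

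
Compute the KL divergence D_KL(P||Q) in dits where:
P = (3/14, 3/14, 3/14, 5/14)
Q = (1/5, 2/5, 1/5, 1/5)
0.0447 dits

KL divergence: D_KL(P||Q) = Σ p(x) log(p(x)/q(x))

Computing term by term:
  x=0: 3/14 × log_10[(3/14)/(1/5)] = 3/14 × 0.0300 = 0.0064
  x=1: 3/14 × log_10[(3/14)/(2/5)] = 3/14 × -0.2711 = -0.0581
  x=2: 3/14 × log_10[(3/14)/(1/5)] = 3/14 × 0.0300 = 0.0064
  x=3: 5/14 × log_10[(5/14)/(1/5)] = 5/14 × 0.2518 = 0.0899

D_KL(P||Q) = 0.0447 dits

Note: KL divergence is always non-negative and equals 0 iff P = Q.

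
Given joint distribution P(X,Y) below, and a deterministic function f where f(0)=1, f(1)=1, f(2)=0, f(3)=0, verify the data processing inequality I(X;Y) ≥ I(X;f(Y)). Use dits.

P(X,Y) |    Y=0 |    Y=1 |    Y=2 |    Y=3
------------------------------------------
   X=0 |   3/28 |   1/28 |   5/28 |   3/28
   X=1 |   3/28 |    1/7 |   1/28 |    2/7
I(X;Y) = 0.0514, I(X;f(Y)) = 0.0024, inequality holds: 0.0514 ≥ 0.0024

Data Processing Inequality: For any Markov chain X → Y → Z, we have I(X;Y) ≥ I(X;Z).

Here Z = f(Y) is a deterministic function of Y, forming X → Y → Z.

Original I(X;Y) = 0.0514 dits

After applying f:
P(X,Z) where Z=f(Y):
- P(X,Z=0) = P(X,Y=2) + P(X,Y=3)
- P(X,Z=1) = P(X,Y=0) + P(X,Y=1)

I(X;Z) = I(X;f(Y)) = 0.0024 dits

Verification: 0.0514 ≥ 0.0024 ✓

Information cannot be created by processing; the function f can only lose information about X.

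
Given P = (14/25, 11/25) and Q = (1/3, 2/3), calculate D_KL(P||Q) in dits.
0.0468 dits

KL divergence: D_KL(P||Q) = Σ p(x) log(p(x)/q(x))

Computing term by term:
  x=0: 14/25 × log_10[(14/25)/(1/3)] = 14/25 × 0.2253 = 0.1262
  x=1: 11/25 × log_10[(11/25)/(2/3)] = 11/25 × -0.1805 = -0.0794

D_KL(P||Q) = 0.0468 dits

Note: KL divergence is always non-negative and equals 0 iff P = Q.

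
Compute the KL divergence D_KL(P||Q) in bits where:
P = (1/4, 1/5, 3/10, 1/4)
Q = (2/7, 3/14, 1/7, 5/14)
0.1244 bits

KL divergence: D_KL(P||Q) = Σ p(x) log(p(x)/q(x))

Computing term by term:
  x=0: 1/4 × log_2[(1/4)/(2/7)] = 1/4 × -0.1926 = -0.0482
  x=1: 1/5 × log_2[(1/5)/(3/14)] = 1/5 × -0.0995 = -0.0199
  x=2: 3/10 × log_2[(3/10)/(1/7)] = 3/10 × 1.0704 = 0.3211
  x=3: 1/4 × log_2[(1/4)/(5/14)] = 1/4 × -0.5146 = -0.1286

D_KL(P||Q) = 0.1244 bits

Note: KL divergence is always non-negative and equals 0 iff P = Q.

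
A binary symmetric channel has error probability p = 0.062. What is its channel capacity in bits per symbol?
0.6647 bits

For a binary symmetric channel (BSC) with error probability p:
Capacity C = 1 - H(p) bits per symbol

where H(p) = -p log₂(p) - (1-p) log₂(1-p) is the binary entropy function.

H(0.062) = 0.3353 bits
C = 1 - 0.3353 = 0.6647 bits per symbol

This means we can reliably transmit up to 0.6647 bits of information per channel use.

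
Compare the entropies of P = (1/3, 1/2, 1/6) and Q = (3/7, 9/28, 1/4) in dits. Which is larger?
Q

Computing entropies in dits:
H(P) = 0.4392
H(Q) = 0.4667

Distribution Q has higher entropy.

Intuition: The distribution closer to uniform (more spread out) has higher entropy.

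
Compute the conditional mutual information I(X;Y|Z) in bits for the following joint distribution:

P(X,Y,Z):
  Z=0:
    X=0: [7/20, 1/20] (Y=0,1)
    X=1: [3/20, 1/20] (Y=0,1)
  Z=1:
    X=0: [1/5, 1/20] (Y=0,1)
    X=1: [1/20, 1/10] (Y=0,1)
0.0739 bits

Conditional mutual information: I(X;Y|Z) = H(X|Z) + H(Y|Z) - H(X,Y|Z)

H(Z) = 0.9710
H(X,Z) = 1.9037 → H(X|Z) = 0.9328
H(Y,Z) = 1.7427 → H(Y|Z) = 0.7718
H(X,Y,Z) = 2.6016 → H(X,Y|Z) = 1.6307

I(X;Y|Z) = 0.9328 + 0.7718 - 1.6307 = 0.0739 bits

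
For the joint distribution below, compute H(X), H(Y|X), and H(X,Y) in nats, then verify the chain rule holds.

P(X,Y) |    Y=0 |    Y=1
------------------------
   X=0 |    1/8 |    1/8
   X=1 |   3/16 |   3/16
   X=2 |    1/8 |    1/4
H(X,Y) = 1.7541, H(X) = 1.0822, H(Y|X) = 0.6719 (all in nats)

Chain rule: H(X,Y) = H(X) + H(Y|X)

Left side — joint entropy directly:
H(X,Y) = -Σ p(x,y) log p(x,y) = 1.7541 nats

Right side — compute H(Y|X) from the conditional distributions:
P(X) = (1/4, 3/8, 3/8), so H(X) = 1.0822 nats
H(Y|X) = Σ_x P(X=x) · H(Y|X=x):
  P(Y|X=0) = (1/2, 1/2), H(Y|X=0) = 0.6931, weight P(X=0) = 1/4
  P(Y|X=1) = (1/2, 1/2), H(Y|X=1) = 0.6931, weight P(X=1) = 3/8
  P(Y|X=2) = (1/3, 2/3), H(Y|X=2) = 0.6365, weight P(X=2) = 3/8
H(Y|X) = 0.6719 nats

H(X) + H(Y|X) = 1.0822 + 0.6719 = 1.7541 nats

Both sides equal 1.7541 nats. ✓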